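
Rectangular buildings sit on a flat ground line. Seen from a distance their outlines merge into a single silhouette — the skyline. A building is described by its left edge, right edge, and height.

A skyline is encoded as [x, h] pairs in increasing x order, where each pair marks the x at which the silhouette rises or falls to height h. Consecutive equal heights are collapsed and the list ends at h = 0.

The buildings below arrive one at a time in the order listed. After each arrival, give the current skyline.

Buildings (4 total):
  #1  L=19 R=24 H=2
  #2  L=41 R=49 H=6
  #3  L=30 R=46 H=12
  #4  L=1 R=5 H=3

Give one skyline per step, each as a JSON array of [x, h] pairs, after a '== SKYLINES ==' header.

== SKYLINES ==
[[19,2],[24,0]]
[[19,2],[24,0],[41,6],[49,0]]
[[19,2],[24,0],[30,12],[46,6],[49,0]]
[[1,3],[5,0],[19,2],[24,0],[30,12],[46,6],[49,0]]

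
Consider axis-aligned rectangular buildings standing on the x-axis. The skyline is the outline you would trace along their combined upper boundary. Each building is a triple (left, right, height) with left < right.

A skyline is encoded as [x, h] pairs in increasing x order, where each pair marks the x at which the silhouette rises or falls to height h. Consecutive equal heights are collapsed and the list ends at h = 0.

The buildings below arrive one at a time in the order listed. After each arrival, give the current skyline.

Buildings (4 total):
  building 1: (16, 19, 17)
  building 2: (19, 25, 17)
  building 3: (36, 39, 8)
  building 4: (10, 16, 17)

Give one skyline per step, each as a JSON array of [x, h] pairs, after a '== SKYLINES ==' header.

== SKYLINES ==
[[16,17],[19,0]]
[[16,17],[25,0]]
[[16,17],[25,0],[36,8],[39,0]]
[[10,17],[25,0],[36,8],[39,0]]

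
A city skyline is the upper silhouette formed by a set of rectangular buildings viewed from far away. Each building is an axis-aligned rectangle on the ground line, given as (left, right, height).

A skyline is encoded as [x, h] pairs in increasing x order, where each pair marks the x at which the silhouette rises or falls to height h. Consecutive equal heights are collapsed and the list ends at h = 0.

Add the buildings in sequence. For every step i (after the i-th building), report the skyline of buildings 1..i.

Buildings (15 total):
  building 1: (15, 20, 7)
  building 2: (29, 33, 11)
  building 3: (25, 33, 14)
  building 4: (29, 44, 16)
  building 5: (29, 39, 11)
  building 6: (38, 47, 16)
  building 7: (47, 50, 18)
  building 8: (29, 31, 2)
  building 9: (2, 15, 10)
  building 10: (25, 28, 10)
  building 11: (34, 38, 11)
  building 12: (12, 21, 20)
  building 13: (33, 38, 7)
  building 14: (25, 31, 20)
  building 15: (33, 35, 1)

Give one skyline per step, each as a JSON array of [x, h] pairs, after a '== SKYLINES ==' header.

== SKYLINES ==
[[15,7],[20,0]]
[[15,7],[20,0],[29,11],[33,0]]
[[15,7],[20,0],[25,14],[33,0]]
[[15,7],[20,0],[25,14],[29,16],[44,0]]
[[15,7],[20,0],[25,14],[29,16],[44,0]]
[[15,7],[20,0],[25,14],[29,16],[47,0]]
[[15,7],[20,0],[25,14],[29,16],[47,18],[50,0]]
[[15,7],[20,0],[25,14],[29,16],[47,18],[50,0]]
[[2,10],[15,7],[20,0],[25,14],[29,16],[47,18],[50,0]]
[[2,10],[15,7],[20,0],[25,14],[29,16],[47,18],[50,0]]
[[2,10],[15,7],[20,0],[25,14],[29,16],[47,18],[50,0]]
[[2,10],[12,20],[21,0],[25,14],[29,16],[47,18],[50,0]]
[[2,10],[12,20],[21,0],[25,14],[29,16],[47,18],[50,0]]
[[2,10],[12,20],[21,0],[25,20],[31,16],[47,18],[50,0]]
[[2,10],[12,20],[21,0],[25,20],[31,16],[47,18],[50,0]]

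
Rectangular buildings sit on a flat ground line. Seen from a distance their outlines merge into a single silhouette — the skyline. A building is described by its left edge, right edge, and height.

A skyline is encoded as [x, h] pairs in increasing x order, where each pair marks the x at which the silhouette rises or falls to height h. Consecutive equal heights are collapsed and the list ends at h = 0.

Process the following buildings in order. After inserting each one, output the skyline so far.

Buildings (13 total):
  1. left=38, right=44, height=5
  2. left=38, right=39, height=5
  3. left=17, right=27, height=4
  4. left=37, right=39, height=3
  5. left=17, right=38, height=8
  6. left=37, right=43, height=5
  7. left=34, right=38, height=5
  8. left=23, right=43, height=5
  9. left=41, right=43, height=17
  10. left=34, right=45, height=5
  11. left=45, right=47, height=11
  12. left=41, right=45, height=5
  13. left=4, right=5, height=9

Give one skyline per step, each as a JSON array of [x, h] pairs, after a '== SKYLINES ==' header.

== SKYLINES ==
[[38,5],[44,0]]
[[38,5],[44,0]]
[[17,4],[27,0],[38,5],[44,0]]
[[17,4],[27,0],[37,3],[38,5],[44,0]]
[[17,8],[38,5],[44,0]]
[[17,8],[38,5],[44,0]]
[[17,8],[38,5],[44,0]]
[[17,8],[38,5],[44,0]]
[[17,8],[38,5],[41,17],[43,5],[44,0]]
[[17,8],[38,5],[41,17],[43,5],[45,0]]
[[17,8],[38,5],[41,17],[43,5],[45,11],[47,0]]
[[17,8],[38,5],[41,17],[43,5],[45,11],[47,0]]
[[4,9],[5,0],[17,8],[38,5],[41,17],[43,5],[45,11],[47,0]]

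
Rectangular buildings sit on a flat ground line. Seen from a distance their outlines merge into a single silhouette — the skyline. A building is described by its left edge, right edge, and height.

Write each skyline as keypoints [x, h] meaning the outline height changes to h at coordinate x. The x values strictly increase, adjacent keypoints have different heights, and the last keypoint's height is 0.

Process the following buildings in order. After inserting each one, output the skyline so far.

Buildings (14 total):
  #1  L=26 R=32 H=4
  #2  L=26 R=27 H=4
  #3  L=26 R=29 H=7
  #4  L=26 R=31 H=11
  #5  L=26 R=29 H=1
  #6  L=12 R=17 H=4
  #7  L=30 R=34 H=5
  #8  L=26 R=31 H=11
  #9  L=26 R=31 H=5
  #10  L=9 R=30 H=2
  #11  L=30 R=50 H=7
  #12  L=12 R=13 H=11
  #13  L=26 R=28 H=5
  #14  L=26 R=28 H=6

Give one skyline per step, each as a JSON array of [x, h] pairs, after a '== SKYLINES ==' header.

== SKYLINES ==
[[26,4],[32,0]]
[[26,4],[32,0]]
[[26,7],[29,4],[32,0]]
[[26,11],[31,4],[32,0]]
[[26,11],[31,4],[32,0]]
[[12,4],[17,0],[26,11],[31,4],[32,0]]
[[12,4],[17,0],[26,11],[31,5],[34,0]]
[[12,4],[17,0],[26,11],[31,5],[34,0]]
[[12,4],[17,0],[26,11],[31,5],[34,0]]
[[9,2],[12,4],[17,2],[26,11],[31,5],[34,0]]
[[9,2],[12,4],[17,2],[26,11],[31,7],[50,0]]
[[9,2],[12,11],[13,4],[17,2],[26,11],[31,7],[50,0]]
[[9,2],[12,11],[13,4],[17,2],[26,11],[31,7],[50,0]]
[[9,2],[12,11],[13,4],[17,2],[26,11],[31,7],[50,0]]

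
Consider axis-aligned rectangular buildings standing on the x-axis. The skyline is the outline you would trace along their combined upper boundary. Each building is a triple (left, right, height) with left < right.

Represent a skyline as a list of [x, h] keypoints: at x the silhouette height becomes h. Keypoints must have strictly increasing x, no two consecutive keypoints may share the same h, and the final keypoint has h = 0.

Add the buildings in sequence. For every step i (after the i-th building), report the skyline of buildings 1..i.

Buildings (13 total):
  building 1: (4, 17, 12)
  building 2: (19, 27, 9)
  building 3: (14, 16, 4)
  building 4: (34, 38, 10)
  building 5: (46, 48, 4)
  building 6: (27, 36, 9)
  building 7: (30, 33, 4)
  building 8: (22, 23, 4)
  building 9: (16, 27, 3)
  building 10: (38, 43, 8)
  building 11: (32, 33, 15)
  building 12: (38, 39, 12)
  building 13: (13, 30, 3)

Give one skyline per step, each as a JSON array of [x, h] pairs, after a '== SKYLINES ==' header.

== SKYLINES ==
[[4,12],[17,0]]
[[4,12],[17,0],[19,9],[27,0]]
[[4,12],[17,0],[19,9],[27,0]]
[[4,12],[17,0],[19,9],[27,0],[34,10],[38,0]]
[[4,12],[17,0],[19,9],[27,0],[34,10],[38,0],[46,4],[48,0]]
[[4,12],[17,0],[19,9],[34,10],[38,0],[46,4],[48,0]]
[[4,12],[17,0],[19,9],[34,10],[38,0],[46,4],[48,0]]
[[4,12],[17,0],[19,9],[34,10],[38,0],[46,4],[48,0]]
[[4,12],[17,3],[19,9],[34,10],[38,0],[46,4],[48,0]]
[[4,12],[17,3],[19,9],[34,10],[38,8],[43,0],[46,4],[48,0]]
[[4,12],[17,3],[19,9],[32,15],[33,9],[34,10],[38,8],[43,0],[46,4],[48,0]]
[[4,12],[17,3],[19,9],[32,15],[33,9],[34,10],[38,12],[39,8],[43,0],[46,4],[48,0]]
[[4,12],[17,3],[19,9],[32,15],[33,9],[34,10],[38,12],[39,8],[43,0],[46,4],[48,0]]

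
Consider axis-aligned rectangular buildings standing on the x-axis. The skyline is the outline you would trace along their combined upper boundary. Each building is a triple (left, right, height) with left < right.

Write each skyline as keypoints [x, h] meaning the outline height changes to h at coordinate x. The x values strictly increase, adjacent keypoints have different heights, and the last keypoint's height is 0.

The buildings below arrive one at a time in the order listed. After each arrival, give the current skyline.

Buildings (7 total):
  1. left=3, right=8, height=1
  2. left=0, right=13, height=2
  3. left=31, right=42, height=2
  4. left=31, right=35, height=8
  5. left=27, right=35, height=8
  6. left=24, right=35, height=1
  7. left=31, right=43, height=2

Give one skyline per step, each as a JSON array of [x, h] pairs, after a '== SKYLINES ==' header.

== SKYLINES ==
[[3,1],[8,0]]
[[0,2],[13,0]]
[[0,2],[13,0],[31,2],[42,0]]
[[0,2],[13,0],[31,8],[35,2],[42,0]]
[[0,2],[13,0],[27,8],[35,2],[42,0]]
[[0,2],[13,0],[24,1],[27,8],[35,2],[42,0]]
[[0,2],[13,0],[24,1],[27,8],[35,2],[43,0]]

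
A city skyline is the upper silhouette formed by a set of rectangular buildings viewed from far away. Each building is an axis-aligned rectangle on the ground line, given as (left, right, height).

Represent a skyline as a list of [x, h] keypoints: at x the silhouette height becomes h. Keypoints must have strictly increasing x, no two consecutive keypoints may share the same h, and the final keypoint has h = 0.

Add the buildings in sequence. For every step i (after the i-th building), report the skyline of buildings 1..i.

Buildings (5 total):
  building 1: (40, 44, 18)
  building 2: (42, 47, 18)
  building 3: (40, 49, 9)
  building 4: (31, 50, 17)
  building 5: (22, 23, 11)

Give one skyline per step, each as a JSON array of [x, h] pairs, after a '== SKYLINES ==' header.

== SKYLINES ==
[[40,18],[44,0]]
[[40,18],[47,0]]
[[40,18],[47,9],[49,0]]
[[31,17],[40,18],[47,17],[50,0]]
[[22,11],[23,0],[31,17],[40,18],[47,17],[50,0]]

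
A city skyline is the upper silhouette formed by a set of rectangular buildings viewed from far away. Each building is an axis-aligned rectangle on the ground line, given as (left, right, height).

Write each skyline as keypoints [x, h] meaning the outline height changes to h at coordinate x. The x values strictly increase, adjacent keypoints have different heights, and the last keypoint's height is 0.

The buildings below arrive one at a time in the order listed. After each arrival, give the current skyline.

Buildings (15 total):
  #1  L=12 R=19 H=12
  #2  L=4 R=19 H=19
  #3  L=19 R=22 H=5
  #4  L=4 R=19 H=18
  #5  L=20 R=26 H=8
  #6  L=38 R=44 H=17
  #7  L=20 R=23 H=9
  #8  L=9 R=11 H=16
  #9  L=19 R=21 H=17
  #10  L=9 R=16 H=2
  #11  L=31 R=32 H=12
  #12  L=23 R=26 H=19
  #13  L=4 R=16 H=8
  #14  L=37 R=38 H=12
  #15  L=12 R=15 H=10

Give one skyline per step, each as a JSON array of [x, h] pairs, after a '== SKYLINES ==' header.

== SKYLINES ==
[[12,12],[19,0]]
[[4,19],[19,0]]
[[4,19],[19,5],[22,0]]
[[4,19],[19,5],[22,0]]
[[4,19],[19,5],[20,8],[26,0]]
[[4,19],[19,5],[20,8],[26,0],[38,17],[44,0]]
[[4,19],[19,5],[20,9],[23,8],[26,0],[38,17],[44,0]]
[[4,19],[19,5],[20,9],[23,8],[26,0],[38,17],[44,0]]
[[4,19],[19,17],[21,9],[23,8],[26,0],[38,17],[44,0]]
[[4,19],[19,17],[21,9],[23,8],[26,0],[38,17],[44,0]]
[[4,19],[19,17],[21,9],[23,8],[26,0],[31,12],[32,0],[38,17],[44,0]]
[[4,19],[19,17],[21,9],[23,19],[26,0],[31,12],[32,0],[38,17],[44,0]]
[[4,19],[19,17],[21,9],[23,19],[26,0],[31,12],[32,0],[38,17],[44,0]]
[[4,19],[19,17],[21,9],[23,19],[26,0],[31,12],[32,0],[37,12],[38,17],[44,0]]
[[4,19],[19,17],[21,9],[23,19],[26,0],[31,12],[32,0],[37,12],[38,17],[44,0]]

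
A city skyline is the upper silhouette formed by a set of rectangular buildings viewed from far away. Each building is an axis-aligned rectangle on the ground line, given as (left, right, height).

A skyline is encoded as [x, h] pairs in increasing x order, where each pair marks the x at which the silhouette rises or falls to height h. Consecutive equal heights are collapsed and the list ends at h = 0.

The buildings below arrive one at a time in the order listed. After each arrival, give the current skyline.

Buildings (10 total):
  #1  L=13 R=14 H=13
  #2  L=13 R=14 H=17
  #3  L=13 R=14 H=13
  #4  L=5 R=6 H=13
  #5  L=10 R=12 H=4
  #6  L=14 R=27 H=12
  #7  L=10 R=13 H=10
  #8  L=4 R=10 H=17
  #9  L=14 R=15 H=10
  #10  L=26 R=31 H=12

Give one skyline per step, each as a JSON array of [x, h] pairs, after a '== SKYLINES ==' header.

== SKYLINES ==
[[13,13],[14,0]]
[[13,17],[14,0]]
[[13,17],[14,0]]
[[5,13],[6,0],[13,17],[14,0]]
[[5,13],[6,0],[10,4],[12,0],[13,17],[14,0]]
[[5,13],[6,0],[10,4],[12,0],[13,17],[14,12],[27,0]]
[[5,13],[6,0],[10,10],[13,17],[14,12],[27,0]]
[[4,17],[10,10],[13,17],[14,12],[27,0]]
[[4,17],[10,10],[13,17],[14,12],[27,0]]
[[4,17],[10,10],[13,17],[14,12],[31,0]]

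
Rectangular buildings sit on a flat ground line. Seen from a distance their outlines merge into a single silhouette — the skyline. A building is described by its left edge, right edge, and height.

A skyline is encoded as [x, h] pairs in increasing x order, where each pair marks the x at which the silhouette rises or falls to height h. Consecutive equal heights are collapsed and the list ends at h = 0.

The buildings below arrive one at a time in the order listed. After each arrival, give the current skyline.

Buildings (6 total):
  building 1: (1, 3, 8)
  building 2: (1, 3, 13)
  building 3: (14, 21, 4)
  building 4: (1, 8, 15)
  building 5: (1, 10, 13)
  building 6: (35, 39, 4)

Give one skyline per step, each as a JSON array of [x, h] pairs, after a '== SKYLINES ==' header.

== SKYLINES ==
[[1,8],[3,0]]
[[1,13],[3,0]]
[[1,13],[3,0],[14,4],[21,0]]
[[1,15],[8,0],[14,4],[21,0]]
[[1,15],[8,13],[10,0],[14,4],[21,0]]
[[1,15],[8,13],[10,0],[14,4],[21,0],[35,4],[39,0]]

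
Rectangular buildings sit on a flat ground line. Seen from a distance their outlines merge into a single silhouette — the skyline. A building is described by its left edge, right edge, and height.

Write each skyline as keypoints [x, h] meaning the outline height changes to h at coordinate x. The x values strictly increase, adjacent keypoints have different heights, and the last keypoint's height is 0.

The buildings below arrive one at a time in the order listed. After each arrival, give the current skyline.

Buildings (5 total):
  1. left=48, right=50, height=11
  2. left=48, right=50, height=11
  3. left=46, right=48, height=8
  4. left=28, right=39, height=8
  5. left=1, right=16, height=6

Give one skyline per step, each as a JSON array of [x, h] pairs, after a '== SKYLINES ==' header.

== SKYLINES ==
[[48,11],[50,0]]
[[48,11],[50,0]]
[[46,8],[48,11],[50,0]]
[[28,8],[39,0],[46,8],[48,11],[50,0]]
[[1,6],[16,0],[28,8],[39,0],[46,8],[48,11],[50,0]]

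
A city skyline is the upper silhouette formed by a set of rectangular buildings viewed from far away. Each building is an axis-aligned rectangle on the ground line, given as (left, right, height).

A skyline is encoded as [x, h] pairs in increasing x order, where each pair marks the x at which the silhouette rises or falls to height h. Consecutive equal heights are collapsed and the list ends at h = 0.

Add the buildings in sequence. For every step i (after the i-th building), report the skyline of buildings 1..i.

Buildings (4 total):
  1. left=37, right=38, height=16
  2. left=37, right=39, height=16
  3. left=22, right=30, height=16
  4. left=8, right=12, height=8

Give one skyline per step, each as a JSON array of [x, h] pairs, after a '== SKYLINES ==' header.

== SKYLINES ==
[[37,16],[38,0]]
[[37,16],[39,0]]
[[22,16],[30,0],[37,16],[39,0]]
[[8,8],[12,0],[22,16],[30,0],[37,16],[39,0]]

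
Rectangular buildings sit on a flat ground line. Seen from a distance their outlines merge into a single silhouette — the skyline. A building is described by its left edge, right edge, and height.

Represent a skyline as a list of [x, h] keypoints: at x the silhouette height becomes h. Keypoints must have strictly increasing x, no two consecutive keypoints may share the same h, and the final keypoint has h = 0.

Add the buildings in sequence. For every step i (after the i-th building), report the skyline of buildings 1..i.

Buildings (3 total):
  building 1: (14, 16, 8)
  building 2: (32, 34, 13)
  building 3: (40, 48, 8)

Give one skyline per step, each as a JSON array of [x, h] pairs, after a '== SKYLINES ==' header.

== SKYLINES ==
[[14,8],[16,0]]
[[14,8],[16,0],[32,13],[34,0]]
[[14,8],[16,0],[32,13],[34,0],[40,8],[48,0]]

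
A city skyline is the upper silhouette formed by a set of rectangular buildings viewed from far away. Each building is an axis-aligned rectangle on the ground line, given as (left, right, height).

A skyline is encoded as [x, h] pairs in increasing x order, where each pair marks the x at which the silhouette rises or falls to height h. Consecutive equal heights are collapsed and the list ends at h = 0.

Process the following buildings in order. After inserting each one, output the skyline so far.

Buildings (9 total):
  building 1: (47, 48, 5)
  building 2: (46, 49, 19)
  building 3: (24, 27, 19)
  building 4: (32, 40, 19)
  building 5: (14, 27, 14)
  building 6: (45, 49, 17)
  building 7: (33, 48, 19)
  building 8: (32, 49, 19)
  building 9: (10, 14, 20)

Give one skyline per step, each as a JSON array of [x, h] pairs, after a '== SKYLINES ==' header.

== SKYLINES ==
[[47,5],[48,0]]
[[46,19],[49,0]]
[[24,19],[27,0],[46,19],[49,0]]
[[24,19],[27,0],[32,19],[40,0],[46,19],[49,0]]
[[14,14],[24,19],[27,0],[32,19],[40,0],[46,19],[49,0]]
[[14,14],[24,19],[27,0],[32,19],[40,0],[45,17],[46,19],[49,0]]
[[14,14],[24,19],[27,0],[32,19],[49,0]]
[[14,14],[24,19],[27,0],[32,19],[49,0]]
[[10,20],[14,14],[24,19],[27,0],[32,19],[49,0]]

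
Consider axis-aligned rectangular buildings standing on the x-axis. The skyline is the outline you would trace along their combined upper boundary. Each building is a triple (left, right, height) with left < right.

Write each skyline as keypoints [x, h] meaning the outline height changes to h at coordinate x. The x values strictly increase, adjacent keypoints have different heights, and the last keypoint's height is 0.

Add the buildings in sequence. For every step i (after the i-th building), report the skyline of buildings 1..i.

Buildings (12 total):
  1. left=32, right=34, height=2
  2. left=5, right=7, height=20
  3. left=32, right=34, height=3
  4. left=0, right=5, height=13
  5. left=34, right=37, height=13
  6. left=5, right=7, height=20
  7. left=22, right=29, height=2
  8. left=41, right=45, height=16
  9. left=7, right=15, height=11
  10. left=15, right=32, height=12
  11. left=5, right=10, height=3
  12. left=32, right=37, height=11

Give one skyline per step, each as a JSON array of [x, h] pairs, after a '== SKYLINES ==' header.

== SKYLINES ==
[[32,2],[34,0]]
[[5,20],[7,0],[32,2],[34,0]]
[[5,20],[7,0],[32,3],[34,0]]
[[0,13],[5,20],[7,0],[32,3],[34,0]]
[[0,13],[5,20],[7,0],[32,3],[34,13],[37,0]]
[[0,13],[5,20],[7,0],[32,3],[34,13],[37,0]]
[[0,13],[5,20],[7,0],[22,2],[29,0],[32,3],[34,13],[37,0]]
[[0,13],[5,20],[7,0],[22,2],[29,0],[32,3],[34,13],[37,0],[41,16],[45,0]]
[[0,13],[5,20],[7,11],[15,0],[22,2],[29,0],[32,3],[34,13],[37,0],[41,16],[45,0]]
[[0,13],[5,20],[7,11],[15,12],[32,3],[34,13],[37,0],[41,16],[45,0]]
[[0,13],[5,20],[7,11],[15,12],[32,3],[34,13],[37,0],[41,16],[45,0]]
[[0,13],[5,20],[7,11],[15,12],[32,11],[34,13],[37,0],[41,16],[45,0]]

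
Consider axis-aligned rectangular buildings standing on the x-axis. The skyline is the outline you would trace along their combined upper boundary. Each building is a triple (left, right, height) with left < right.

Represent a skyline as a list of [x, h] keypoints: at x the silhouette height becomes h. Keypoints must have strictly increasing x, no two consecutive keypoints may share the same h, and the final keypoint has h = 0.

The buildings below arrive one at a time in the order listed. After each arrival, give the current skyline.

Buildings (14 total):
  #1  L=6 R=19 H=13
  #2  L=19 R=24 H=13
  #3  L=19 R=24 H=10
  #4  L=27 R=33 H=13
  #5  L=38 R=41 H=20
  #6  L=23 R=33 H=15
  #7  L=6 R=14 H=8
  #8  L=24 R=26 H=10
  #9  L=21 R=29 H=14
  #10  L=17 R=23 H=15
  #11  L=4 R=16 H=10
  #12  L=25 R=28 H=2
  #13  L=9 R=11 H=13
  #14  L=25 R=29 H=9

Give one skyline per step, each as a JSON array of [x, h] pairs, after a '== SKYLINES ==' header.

== SKYLINES ==
[[6,13],[19,0]]
[[6,13],[24,0]]
[[6,13],[24,0]]
[[6,13],[24,0],[27,13],[33,0]]
[[6,13],[24,0],[27,13],[33,0],[38,20],[41,0]]
[[6,13],[23,15],[33,0],[38,20],[41,0]]
[[6,13],[23,15],[33,0],[38,20],[41,0]]
[[6,13],[23,15],[33,0],[38,20],[41,0]]
[[6,13],[21,14],[23,15],[33,0],[38,20],[41,0]]
[[6,13],[17,15],[33,0],[38,20],[41,0]]
[[4,10],[6,13],[17,15],[33,0],[38,20],[41,0]]
[[4,10],[6,13],[17,15],[33,0],[38,20],[41,0]]
[[4,10],[6,13],[17,15],[33,0],[38,20],[41,0]]
[[4,10],[6,13],[17,15],[33,0],[38,20],[41,0]]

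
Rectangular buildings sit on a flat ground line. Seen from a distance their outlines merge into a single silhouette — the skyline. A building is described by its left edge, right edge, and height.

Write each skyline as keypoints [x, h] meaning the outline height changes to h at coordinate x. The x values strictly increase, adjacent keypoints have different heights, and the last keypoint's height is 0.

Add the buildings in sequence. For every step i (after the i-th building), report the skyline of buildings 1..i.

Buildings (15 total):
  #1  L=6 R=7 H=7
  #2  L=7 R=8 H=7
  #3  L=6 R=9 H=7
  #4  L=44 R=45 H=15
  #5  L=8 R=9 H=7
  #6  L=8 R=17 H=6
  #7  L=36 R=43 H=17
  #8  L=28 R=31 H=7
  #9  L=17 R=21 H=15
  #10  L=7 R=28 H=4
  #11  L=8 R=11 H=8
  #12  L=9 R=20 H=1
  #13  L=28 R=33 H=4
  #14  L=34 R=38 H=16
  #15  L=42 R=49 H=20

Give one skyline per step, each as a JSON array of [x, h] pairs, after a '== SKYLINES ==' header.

== SKYLINES ==
[[6,7],[7,0]]
[[6,7],[8,0]]
[[6,7],[9,0]]
[[6,7],[9,0],[44,15],[45,0]]
[[6,7],[9,0],[44,15],[45,0]]
[[6,7],[9,6],[17,0],[44,15],[45,0]]
[[6,7],[9,6],[17,0],[36,17],[43,0],[44,15],[45,0]]
[[6,7],[9,6],[17,0],[28,7],[31,0],[36,17],[43,0],[44,15],[45,0]]
[[6,7],[9,6],[17,15],[21,0],[28,7],[31,0],[36,17],[43,0],[44,15],[45,0]]
[[6,7],[9,6],[17,15],[21,4],[28,7],[31,0],[36,17],[43,0],[44,15],[45,0]]
[[6,7],[8,8],[11,6],[17,15],[21,4],[28,7],[31,0],[36,17],[43,0],[44,15],[45,0]]
[[6,7],[8,8],[11,6],[17,15],[21,4],[28,7],[31,0],[36,17],[43,0],[44,15],[45,0]]
[[6,7],[8,8],[11,6],[17,15],[21,4],[28,7],[31,4],[33,0],[36,17],[43,0],[44,15],[45,0]]
[[6,7],[8,8],[11,6],[17,15],[21,4],[28,7],[31,4],[33,0],[34,16],[36,17],[43,0],[44,15],[45,0]]
[[6,7],[8,8],[11,6],[17,15],[21,4],[28,7],[31,4],[33,0],[34,16],[36,17],[42,20],[49,0]]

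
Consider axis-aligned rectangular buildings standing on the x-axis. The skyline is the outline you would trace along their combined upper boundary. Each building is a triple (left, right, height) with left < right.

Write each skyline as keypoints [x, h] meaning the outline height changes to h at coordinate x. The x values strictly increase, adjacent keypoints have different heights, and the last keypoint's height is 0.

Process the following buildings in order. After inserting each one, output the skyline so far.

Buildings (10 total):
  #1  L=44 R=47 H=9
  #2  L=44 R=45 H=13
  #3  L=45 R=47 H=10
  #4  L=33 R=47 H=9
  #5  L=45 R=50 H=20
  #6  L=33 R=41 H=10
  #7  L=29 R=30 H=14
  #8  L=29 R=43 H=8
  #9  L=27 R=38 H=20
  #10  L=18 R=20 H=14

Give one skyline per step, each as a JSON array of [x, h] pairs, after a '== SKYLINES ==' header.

== SKYLINES ==
[[44,9],[47,0]]
[[44,13],[45,9],[47,0]]
[[44,13],[45,10],[47,0]]
[[33,9],[44,13],[45,10],[47,0]]
[[33,9],[44,13],[45,20],[50,0]]
[[33,10],[41,9],[44,13],[45,20],[50,0]]
[[29,14],[30,0],[33,10],[41,9],[44,13],[45,20],[50,0]]
[[29,14],[30,8],[33,10],[41,9],[44,13],[45,20],[50,0]]
[[27,20],[38,10],[41,9],[44,13],[45,20],[50,0]]
[[18,14],[20,0],[27,20],[38,10],[41,9],[44,13],[45,20],[50,0]]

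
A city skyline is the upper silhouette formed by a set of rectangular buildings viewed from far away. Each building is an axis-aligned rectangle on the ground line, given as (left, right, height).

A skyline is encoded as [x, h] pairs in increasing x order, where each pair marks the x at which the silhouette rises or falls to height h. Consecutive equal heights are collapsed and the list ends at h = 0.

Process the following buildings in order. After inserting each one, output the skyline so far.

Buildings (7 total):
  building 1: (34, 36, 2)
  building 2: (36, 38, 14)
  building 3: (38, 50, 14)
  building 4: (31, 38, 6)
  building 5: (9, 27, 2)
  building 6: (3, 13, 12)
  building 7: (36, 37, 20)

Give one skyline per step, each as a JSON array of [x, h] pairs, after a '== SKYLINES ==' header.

== SKYLINES ==
[[34,2],[36,0]]
[[34,2],[36,14],[38,0]]
[[34,2],[36,14],[50,0]]
[[31,6],[36,14],[50,0]]
[[9,2],[27,0],[31,6],[36,14],[50,0]]
[[3,12],[13,2],[27,0],[31,6],[36,14],[50,0]]
[[3,12],[13,2],[27,0],[31,6],[36,20],[37,14],[50,0]]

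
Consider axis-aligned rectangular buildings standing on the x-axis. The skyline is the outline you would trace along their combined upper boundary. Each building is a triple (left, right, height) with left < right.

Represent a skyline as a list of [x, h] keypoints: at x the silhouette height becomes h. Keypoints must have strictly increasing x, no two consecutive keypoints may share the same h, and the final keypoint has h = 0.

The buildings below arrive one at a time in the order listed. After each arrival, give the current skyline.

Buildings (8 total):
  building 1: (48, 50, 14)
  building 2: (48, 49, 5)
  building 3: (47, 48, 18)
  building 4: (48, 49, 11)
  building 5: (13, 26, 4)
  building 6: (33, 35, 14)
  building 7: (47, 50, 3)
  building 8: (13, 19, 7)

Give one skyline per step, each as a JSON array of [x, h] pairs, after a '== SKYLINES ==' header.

== SKYLINES ==
[[48,14],[50,0]]
[[48,14],[50,0]]
[[47,18],[48,14],[50,0]]
[[47,18],[48,14],[50,0]]
[[13,4],[26,0],[47,18],[48,14],[50,0]]
[[13,4],[26,0],[33,14],[35,0],[47,18],[48,14],[50,0]]
[[13,4],[26,0],[33,14],[35,0],[47,18],[48,14],[50,0]]
[[13,7],[19,4],[26,0],[33,14],[35,0],[47,18],[48,14],[50,0]]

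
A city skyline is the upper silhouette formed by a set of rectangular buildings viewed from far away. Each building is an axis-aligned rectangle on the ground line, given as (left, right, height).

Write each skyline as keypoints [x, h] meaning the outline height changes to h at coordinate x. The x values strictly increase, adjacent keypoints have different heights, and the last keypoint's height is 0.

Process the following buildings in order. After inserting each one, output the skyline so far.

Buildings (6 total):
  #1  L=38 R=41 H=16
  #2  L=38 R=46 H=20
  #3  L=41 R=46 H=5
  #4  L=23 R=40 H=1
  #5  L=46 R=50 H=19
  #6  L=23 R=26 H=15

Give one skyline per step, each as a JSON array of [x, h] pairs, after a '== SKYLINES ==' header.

== SKYLINES ==
[[38,16],[41,0]]
[[38,20],[46,0]]
[[38,20],[46,0]]
[[23,1],[38,20],[46,0]]
[[23,1],[38,20],[46,19],[50,0]]
[[23,15],[26,1],[38,20],[46,19],[50,0]]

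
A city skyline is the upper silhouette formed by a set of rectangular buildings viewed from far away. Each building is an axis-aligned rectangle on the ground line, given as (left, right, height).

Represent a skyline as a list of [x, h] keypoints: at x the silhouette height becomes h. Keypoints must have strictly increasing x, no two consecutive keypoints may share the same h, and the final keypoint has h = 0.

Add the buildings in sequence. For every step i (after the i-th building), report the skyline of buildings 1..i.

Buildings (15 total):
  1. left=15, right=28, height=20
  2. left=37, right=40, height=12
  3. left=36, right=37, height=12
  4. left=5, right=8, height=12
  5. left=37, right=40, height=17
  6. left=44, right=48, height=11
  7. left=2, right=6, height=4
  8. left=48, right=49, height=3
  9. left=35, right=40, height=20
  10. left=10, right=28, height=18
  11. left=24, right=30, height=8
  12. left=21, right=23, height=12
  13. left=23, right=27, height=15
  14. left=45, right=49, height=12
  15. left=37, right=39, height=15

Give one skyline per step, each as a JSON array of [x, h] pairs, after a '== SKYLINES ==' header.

== SKYLINES ==
[[15,20],[28,0]]
[[15,20],[28,0],[37,12],[40,0]]
[[15,20],[28,0],[36,12],[40,0]]
[[5,12],[8,0],[15,20],[28,0],[36,12],[40,0]]
[[5,12],[8,0],[15,20],[28,0],[36,12],[37,17],[40,0]]
[[5,12],[8,0],[15,20],[28,0],[36,12],[37,17],[40,0],[44,11],[48,0]]
[[2,4],[5,12],[8,0],[15,20],[28,0],[36,12],[37,17],[40,0],[44,11],[48,0]]
[[2,4],[5,12],[8,0],[15,20],[28,0],[36,12],[37,17],[40,0],[44,11],[48,3],[49,0]]
[[2,4],[5,12],[8,0],[15,20],[28,0],[35,20],[40,0],[44,11],[48,3],[49,0]]
[[2,4],[5,12],[8,0],[10,18],[15,20],[28,0],[35,20],[40,0],[44,11],[48,3],[49,0]]
[[2,4],[5,12],[8,0],[10,18],[15,20],[28,8],[30,0],[35,20],[40,0],[44,11],[48,3],[49,0]]
[[2,4],[5,12],[8,0],[10,18],[15,20],[28,8],[30,0],[35,20],[40,0],[44,11],[48,3],[49,0]]
[[2,4],[5,12],[8,0],[10,18],[15,20],[28,8],[30,0],[35,20],[40,0],[44,11],[48,3],[49,0]]
[[2,4],[5,12],[8,0],[10,18],[15,20],[28,8],[30,0],[35,20],[40,0],[44,11],[45,12],[49,0]]
[[2,4],[5,12],[8,0],[10,18],[15,20],[28,8],[30,0],[35,20],[40,0],[44,11],[45,12],[49,0]]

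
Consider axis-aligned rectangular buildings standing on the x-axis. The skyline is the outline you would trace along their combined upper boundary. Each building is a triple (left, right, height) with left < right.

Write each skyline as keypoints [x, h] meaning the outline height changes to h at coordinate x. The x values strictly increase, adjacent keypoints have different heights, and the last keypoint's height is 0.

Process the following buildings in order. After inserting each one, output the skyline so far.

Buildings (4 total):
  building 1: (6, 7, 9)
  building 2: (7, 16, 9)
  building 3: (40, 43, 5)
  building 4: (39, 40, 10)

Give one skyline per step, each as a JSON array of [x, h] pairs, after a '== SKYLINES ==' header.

== SKYLINES ==
[[6,9],[7,0]]
[[6,9],[16,0]]
[[6,9],[16,0],[40,5],[43,0]]
[[6,9],[16,0],[39,10],[40,5],[43,0]]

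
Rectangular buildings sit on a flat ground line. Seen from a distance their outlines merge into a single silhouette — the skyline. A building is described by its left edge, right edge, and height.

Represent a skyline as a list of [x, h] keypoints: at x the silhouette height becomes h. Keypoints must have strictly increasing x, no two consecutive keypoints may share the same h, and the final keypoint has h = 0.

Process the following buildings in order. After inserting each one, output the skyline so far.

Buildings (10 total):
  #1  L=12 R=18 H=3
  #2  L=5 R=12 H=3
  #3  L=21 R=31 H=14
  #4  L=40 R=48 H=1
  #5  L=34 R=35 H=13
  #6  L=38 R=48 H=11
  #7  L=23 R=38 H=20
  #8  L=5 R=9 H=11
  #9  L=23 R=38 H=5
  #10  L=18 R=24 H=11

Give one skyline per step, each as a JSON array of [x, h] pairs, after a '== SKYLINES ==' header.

== SKYLINES ==
[[12,3],[18,0]]
[[5,3],[18,0]]
[[5,3],[18,0],[21,14],[31,0]]
[[5,3],[18,0],[21,14],[31,0],[40,1],[48,0]]
[[5,3],[18,0],[21,14],[31,0],[34,13],[35,0],[40,1],[48,0]]
[[5,3],[18,0],[21,14],[31,0],[34,13],[35,0],[38,11],[48,0]]
[[5,3],[18,0],[21,14],[23,20],[38,11],[48,0]]
[[5,11],[9,3],[18,0],[21,14],[23,20],[38,11],[48,0]]
[[5,11],[9,3],[18,0],[21,14],[23,20],[38,11],[48,0]]
[[5,11],[9,3],[18,11],[21,14],[23,20],[38,11],[48,0]]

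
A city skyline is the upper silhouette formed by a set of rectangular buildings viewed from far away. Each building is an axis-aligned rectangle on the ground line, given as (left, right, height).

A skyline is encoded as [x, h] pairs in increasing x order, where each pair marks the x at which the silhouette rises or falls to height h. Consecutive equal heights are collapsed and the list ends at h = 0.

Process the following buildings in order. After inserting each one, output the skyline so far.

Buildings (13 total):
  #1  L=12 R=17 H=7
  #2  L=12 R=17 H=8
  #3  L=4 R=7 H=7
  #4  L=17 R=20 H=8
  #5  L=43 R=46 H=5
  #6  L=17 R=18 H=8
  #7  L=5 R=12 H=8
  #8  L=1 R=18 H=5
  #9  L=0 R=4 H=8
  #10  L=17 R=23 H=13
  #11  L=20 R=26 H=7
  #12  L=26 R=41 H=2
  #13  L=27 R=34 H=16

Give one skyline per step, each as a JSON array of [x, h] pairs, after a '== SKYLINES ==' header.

== SKYLINES ==
[[12,7],[17,0]]
[[12,8],[17,0]]
[[4,7],[7,0],[12,8],[17,0]]
[[4,7],[7,0],[12,8],[20,0]]
[[4,7],[7,0],[12,8],[20,0],[43,5],[46,0]]
[[4,7],[7,0],[12,8],[20,0],[43,5],[46,0]]
[[4,7],[5,8],[20,0],[43,5],[46,0]]
[[1,5],[4,7],[5,8],[20,0],[43,5],[46,0]]
[[0,8],[4,7],[5,8],[20,0],[43,5],[46,0]]
[[0,8],[4,7],[5,8],[17,13],[23,0],[43,5],[46,0]]
[[0,8],[4,7],[5,8],[17,13],[23,7],[26,0],[43,5],[46,0]]
[[0,8],[4,7],[5,8],[17,13],[23,7],[26,2],[41,0],[43,5],[46,0]]
[[0,8],[4,7],[5,8],[17,13],[23,7],[26,2],[27,16],[34,2],[41,0],[43,5],[46,0]]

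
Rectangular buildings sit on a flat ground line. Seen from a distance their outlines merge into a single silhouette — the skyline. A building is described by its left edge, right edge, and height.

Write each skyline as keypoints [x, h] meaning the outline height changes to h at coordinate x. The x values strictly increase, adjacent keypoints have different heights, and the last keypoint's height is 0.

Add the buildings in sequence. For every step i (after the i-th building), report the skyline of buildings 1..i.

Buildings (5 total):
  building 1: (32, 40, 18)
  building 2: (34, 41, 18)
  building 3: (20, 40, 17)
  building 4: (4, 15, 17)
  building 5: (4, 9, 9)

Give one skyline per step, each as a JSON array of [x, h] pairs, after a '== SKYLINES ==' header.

== SKYLINES ==
[[32,18],[40,0]]
[[32,18],[41,0]]
[[20,17],[32,18],[41,0]]
[[4,17],[15,0],[20,17],[32,18],[41,0]]
[[4,17],[15,0],[20,17],[32,18],[41,0]]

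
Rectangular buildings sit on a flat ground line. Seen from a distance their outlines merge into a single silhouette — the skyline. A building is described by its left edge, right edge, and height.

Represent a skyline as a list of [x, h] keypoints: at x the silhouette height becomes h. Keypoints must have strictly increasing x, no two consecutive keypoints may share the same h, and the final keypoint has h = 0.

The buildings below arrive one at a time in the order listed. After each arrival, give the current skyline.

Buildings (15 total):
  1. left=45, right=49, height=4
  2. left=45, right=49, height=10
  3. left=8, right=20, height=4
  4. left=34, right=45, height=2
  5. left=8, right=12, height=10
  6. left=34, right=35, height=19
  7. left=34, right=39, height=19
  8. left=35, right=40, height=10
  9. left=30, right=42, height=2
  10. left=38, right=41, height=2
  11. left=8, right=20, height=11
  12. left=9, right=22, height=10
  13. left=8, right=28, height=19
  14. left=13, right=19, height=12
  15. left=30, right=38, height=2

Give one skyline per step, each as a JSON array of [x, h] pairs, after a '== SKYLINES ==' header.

== SKYLINES ==
[[45,4],[49,0]]
[[45,10],[49,0]]
[[8,4],[20,0],[45,10],[49,0]]
[[8,4],[20,0],[34,2],[45,10],[49,0]]
[[8,10],[12,4],[20,0],[34,2],[45,10],[49,0]]
[[8,10],[12,4],[20,0],[34,19],[35,2],[45,10],[49,0]]
[[8,10],[12,4],[20,0],[34,19],[39,2],[45,10],[49,0]]
[[8,10],[12,4],[20,0],[34,19],[39,10],[40,2],[45,10],[49,0]]
[[8,10],[12,4],[20,0],[30,2],[34,19],[39,10],[40,2],[45,10],[49,0]]
[[8,10],[12,4],[20,0],[30,2],[34,19],[39,10],[40,2],[45,10],[49,0]]
[[8,11],[20,0],[30,2],[34,19],[39,10],[40,2],[45,10],[49,0]]
[[8,11],[20,10],[22,0],[30,2],[34,19],[39,10],[40,2],[45,10],[49,0]]
[[8,19],[28,0],[30,2],[34,19],[39,10],[40,2],[45,10],[49,0]]
[[8,19],[28,0],[30,2],[34,19],[39,10],[40,2],[45,10],[49,0]]
[[8,19],[28,0],[30,2],[34,19],[39,10],[40,2],[45,10],[49,0]]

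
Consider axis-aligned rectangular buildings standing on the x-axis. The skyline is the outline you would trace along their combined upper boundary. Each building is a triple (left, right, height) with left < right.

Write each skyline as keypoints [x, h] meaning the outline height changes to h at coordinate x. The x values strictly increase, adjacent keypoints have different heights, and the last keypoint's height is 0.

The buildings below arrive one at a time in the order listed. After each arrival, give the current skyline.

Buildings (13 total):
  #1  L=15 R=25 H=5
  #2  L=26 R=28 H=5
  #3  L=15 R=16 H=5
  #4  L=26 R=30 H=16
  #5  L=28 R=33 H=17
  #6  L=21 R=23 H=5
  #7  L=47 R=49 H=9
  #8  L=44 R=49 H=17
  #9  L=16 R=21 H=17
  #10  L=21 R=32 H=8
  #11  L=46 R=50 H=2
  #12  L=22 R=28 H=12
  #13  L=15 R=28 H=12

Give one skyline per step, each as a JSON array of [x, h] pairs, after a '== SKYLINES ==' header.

== SKYLINES ==
[[15,5],[25,0]]
[[15,5],[25,0],[26,5],[28,0]]
[[15,5],[25,0],[26,5],[28,0]]
[[15,5],[25,0],[26,16],[30,0]]
[[15,5],[25,0],[26,16],[28,17],[33,0]]
[[15,5],[25,0],[26,16],[28,17],[33,0]]
[[15,5],[25,0],[26,16],[28,17],[33,0],[47,9],[49,0]]
[[15,5],[25,0],[26,16],[28,17],[33,0],[44,17],[49,0]]
[[15,5],[16,17],[21,5],[25,0],[26,16],[28,17],[33,0],[44,17],[49,0]]
[[15,5],[16,17],[21,8],[26,16],[28,17],[33,0],[44,17],[49,0]]
[[15,5],[16,17],[21,8],[26,16],[28,17],[33,0],[44,17],[49,2],[50,0]]
[[15,5],[16,17],[21,8],[22,12],[26,16],[28,17],[33,0],[44,17],[49,2],[50,0]]
[[15,12],[16,17],[21,12],[26,16],[28,17],[33,0],[44,17],[49,2],[50,0]]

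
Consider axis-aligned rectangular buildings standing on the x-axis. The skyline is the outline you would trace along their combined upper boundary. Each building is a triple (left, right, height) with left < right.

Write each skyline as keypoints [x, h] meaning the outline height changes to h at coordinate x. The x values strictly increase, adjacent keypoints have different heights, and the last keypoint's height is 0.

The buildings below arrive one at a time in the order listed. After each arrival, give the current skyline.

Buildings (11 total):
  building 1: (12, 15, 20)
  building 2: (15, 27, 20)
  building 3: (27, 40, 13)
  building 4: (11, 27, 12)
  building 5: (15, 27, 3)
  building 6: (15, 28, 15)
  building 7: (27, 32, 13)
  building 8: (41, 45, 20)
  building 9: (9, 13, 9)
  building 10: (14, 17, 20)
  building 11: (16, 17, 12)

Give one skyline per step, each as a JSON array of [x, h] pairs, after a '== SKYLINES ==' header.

== SKYLINES ==
[[12,20],[15,0]]
[[12,20],[27,0]]
[[12,20],[27,13],[40,0]]
[[11,12],[12,20],[27,13],[40,0]]
[[11,12],[12,20],[27,13],[40,0]]
[[11,12],[12,20],[27,15],[28,13],[40,0]]
[[11,12],[12,20],[27,15],[28,13],[40,0]]
[[11,12],[12,20],[27,15],[28,13],[40,0],[41,20],[45,0]]
[[9,9],[11,12],[12,20],[27,15],[28,13],[40,0],[41,20],[45,0]]
[[9,9],[11,12],[12,20],[27,15],[28,13],[40,0],[41,20],[45,0]]
[[9,9],[11,12],[12,20],[27,15],[28,13],[40,0],[41,20],[45,0]]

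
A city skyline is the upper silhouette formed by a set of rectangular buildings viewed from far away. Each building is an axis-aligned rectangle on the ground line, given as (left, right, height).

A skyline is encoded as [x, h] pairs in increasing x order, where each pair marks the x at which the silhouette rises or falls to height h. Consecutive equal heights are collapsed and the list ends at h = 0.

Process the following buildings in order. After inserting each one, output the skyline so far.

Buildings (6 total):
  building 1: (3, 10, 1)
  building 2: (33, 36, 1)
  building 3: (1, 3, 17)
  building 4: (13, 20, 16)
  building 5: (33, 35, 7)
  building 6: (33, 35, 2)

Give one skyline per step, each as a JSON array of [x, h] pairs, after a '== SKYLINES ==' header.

== SKYLINES ==
[[3,1],[10,0]]
[[3,1],[10,0],[33,1],[36,0]]
[[1,17],[3,1],[10,0],[33,1],[36,0]]
[[1,17],[3,1],[10,0],[13,16],[20,0],[33,1],[36,0]]
[[1,17],[3,1],[10,0],[13,16],[20,0],[33,7],[35,1],[36,0]]
[[1,17],[3,1],[10,0],[13,16],[20,0],[33,7],[35,1],[36,0]]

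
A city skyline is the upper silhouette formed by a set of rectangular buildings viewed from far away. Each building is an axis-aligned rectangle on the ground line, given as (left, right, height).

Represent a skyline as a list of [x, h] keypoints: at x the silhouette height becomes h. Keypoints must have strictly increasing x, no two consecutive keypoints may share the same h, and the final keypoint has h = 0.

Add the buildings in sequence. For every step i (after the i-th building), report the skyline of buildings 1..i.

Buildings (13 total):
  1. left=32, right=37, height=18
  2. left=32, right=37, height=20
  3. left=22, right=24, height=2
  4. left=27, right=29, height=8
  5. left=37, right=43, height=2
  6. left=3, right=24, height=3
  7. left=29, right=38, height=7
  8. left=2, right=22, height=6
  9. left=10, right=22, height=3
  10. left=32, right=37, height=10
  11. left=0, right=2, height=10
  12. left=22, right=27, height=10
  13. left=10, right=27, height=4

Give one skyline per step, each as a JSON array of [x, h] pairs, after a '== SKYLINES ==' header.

== SKYLINES ==
[[32,18],[37,0]]
[[32,20],[37,0]]
[[22,2],[24,0],[32,20],[37,0]]
[[22,2],[24,0],[27,8],[29,0],[32,20],[37,0]]
[[22,2],[24,0],[27,8],[29,0],[32,20],[37,2],[43,0]]
[[3,3],[24,0],[27,8],[29,0],[32,20],[37,2],[43,0]]
[[3,3],[24,0],[27,8],[29,7],[32,20],[37,7],[38,2],[43,0]]
[[2,6],[22,3],[24,0],[27,8],[29,7],[32,20],[37,7],[38,2],[43,0]]
[[2,6],[22,3],[24,0],[27,8],[29,7],[32,20],[37,7],[38,2],[43,0]]
[[2,6],[22,3],[24,0],[27,8],[29,7],[32,20],[37,7],[38,2],[43,0]]
[[0,10],[2,6],[22,3],[24,0],[27,8],[29,7],[32,20],[37,7],[38,2],[43,0]]
[[0,10],[2,6],[22,10],[27,8],[29,7],[32,20],[37,7],[38,2],[43,0]]
[[0,10],[2,6],[22,10],[27,8],[29,7],[32,20],[37,7],[38,2],[43,0]]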